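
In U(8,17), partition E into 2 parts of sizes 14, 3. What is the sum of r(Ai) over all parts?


r(Ai) = min(|Ai|, 8) for each part.
Sum = min(14,8) + min(3,8)
    = 8 + 3
    = 11.

11


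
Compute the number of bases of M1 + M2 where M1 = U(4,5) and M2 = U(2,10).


Bases of a direct sum M1 + M2: |B| = |B(M1)| * |B(M2)|.
|B(U(4,5))| = C(5,4) = 5.
|B(U(2,10))| = C(10,2) = 45.
Total bases = 5 * 45 = 225.

225


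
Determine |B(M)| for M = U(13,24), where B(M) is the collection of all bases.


Bases of U(13,24) are all 13-element subsets of the 24-element ground set.
Number of bases = C(24,13).
(24 choose 13) = 2496144.

2496144


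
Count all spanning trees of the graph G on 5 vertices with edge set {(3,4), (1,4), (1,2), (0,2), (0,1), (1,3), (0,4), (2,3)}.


By Kirchhoff's matrix tree theorem, the number of spanning trees equals
the determinant of any cofactor of the Laplacian matrix L.
G has 5 vertices and 8 edges.
Computing the (4 x 4) cofactor determinant gives 45.

45


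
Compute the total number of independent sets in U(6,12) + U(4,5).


For a direct sum, |I(M1+M2)| = |I(M1)| * |I(M2)|.
|I(U(6,12))| = sum C(12,k) for k=0..6 = 2510.
|I(U(4,5))| = sum C(5,k) for k=0..4 = 31.
Total = 2510 * 31 = 77810.

77810


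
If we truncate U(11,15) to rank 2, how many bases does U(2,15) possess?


Truncating U(11,15) to rank 2 gives U(2,15).
Bases of U(2,15) are all 2-element subsets of 15 elements.
Number of bases = C(15,2) = 15! / (2! * 13!) = 105.

105


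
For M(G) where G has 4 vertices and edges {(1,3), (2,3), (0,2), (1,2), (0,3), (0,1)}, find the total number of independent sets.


An independent set in a graphic matroid is an acyclic edge subset.
G has 4 vertices and 6 edges.
Enumerate all 2^6 = 64 subsets, checking for acyclicity.
Total independent sets = 38.

38


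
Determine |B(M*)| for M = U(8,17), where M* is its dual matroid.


The dual of U(r,n) is U(n-r, n) = U(9,17).
Bases of U(9,17) are all (9)-element subsets.
|B(M*)| = (17 choose 9) = 24310.

24310


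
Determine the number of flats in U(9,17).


Flats of U(9,17): every subset of size < 9 is a flat, plus E itself.
Count = C(17,0) + C(17,1) + C(17,2) + C(17,3) + C(17,4) + C(17,5) + C(17,6) + C(17,7) + C(17,8) + 1
     = 1 + 17 + 136 + 680 + 2380 + 6188 + 12376 + 19448 + 24310 + 1
     = 65537.

65537


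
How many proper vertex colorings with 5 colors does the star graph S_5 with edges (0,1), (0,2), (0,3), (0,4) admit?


P(tree, k) = k * (k-1)^(4) for any tree on 5 vertices.
P(5) = 5 * 4^4 = 5 * 256 = 1280.

1280


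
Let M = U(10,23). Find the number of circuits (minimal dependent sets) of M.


In U(10,23), circuits are the (11)-element subsets.
Any set of 11 elements is dependent, and removing any one element gives
an independent set of size 10, so it is a minimal dependent set.
Number of circuits = (23 choose 11) = 1352078.

1352078


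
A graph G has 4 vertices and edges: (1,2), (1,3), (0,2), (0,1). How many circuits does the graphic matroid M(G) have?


A circuit in a graphic matroid = edge set of a simple cycle.
G has 4 vertices and 4 edges.
Enumerating all minimal edge subsets forming cycles...
Total circuits found: 1.

1


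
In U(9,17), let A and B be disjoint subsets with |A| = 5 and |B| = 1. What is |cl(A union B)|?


|A union B| = 5 + 1 = 6 (disjoint).
In U(9,17), cl(S) = S if |S| < 9, else cl(S) = E.
Since 6 < 9, cl(A union B) = A union B.
|cl(A union B)| = 6.

6


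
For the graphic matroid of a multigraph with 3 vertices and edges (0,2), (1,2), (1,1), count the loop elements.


In a graphic matroid, a loop is a self-loop edge (u,u) with rank 0.
Examining all 3 edges for self-loops...
Self-loops found: (1,1)
Number of loops = 1.

1


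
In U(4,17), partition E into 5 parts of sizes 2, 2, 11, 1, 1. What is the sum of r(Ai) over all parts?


r(Ai) = min(|Ai|, 4) for each part.
Sum = min(2,4) + min(2,4) + min(11,4) + min(1,4) + min(1,4)
    = 2 + 2 + 4 + 1 + 1
    = 10.

10


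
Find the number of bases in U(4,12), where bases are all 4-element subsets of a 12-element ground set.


Bases of U(4,12) are all 4-element subsets of the 12-element ground set.
Number of bases = C(12,4).
(12 choose 4) = 495.

495


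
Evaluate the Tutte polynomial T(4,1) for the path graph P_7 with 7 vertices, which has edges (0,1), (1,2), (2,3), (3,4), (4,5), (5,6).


A path on 7 vertices is a tree with 6 edges.
T(x,y) = x^(6) for any tree.
T(4,1) = 4^6 = 4096.

4096


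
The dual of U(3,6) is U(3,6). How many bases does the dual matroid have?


The dual of U(r,n) is U(n-r, n) = U(3,6).
Bases of U(3,6) are all (3)-element subsets.
|B(M*)| = (6 choose 3) = 20.

20


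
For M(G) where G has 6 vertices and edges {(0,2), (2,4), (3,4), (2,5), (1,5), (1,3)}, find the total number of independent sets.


An independent set in a graphic matroid is an acyclic edge subset.
G has 6 vertices and 6 edges.
Enumerate all 2^6 = 64 subsets, checking for acyclicity.
Total independent sets = 62.

62


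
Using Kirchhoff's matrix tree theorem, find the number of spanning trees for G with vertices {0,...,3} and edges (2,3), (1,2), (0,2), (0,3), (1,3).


By Kirchhoff's matrix tree theorem, the number of spanning trees equals
the determinant of any cofactor of the Laplacian matrix L.
G has 4 vertices and 5 edges.
Computing the (3 x 3) cofactor determinant gives 8.

8


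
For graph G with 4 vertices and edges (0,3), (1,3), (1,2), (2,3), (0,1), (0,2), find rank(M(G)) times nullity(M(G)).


r(M) = |V| - c = 4 - 1 = 3.
nullity = |E| - r(M) = 6 - 3 = 3.
Product = 3 * 3 = 9.

9


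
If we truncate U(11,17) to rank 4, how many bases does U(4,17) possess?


Truncating U(11,17) to rank 4 gives U(4,17).
Bases of U(4,17) are all 4-element subsets of 17 elements.
Number of bases = (17 choose 4) = 2380.

2380


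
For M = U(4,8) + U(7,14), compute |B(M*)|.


(M1+M2)* = M1* + M2*.
M1* = U(4,8), bases: C(8,4) = 70.
M2* = U(7,14), bases: C(14,7) = 3432.
|B(M*)| = 70 * 3432 = 240240.

240240


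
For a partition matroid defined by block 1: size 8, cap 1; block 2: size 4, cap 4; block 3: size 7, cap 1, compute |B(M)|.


A basis picks exactly ci elements from block i.
Number of bases = product of C(|Si|, ci).
= C(8,1) * C(4,4) * C(7,1)
= 8 * 1 * 7
= 56.

56


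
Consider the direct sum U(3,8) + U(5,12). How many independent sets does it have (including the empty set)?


For a direct sum, |I(M1+M2)| = |I(M1)| * |I(M2)|.
|I(U(3,8))| = sum C(8,k) for k=0..3 = 93.
|I(U(5,12))| = sum C(12,k) for k=0..5 = 1586.
Total = 93 * 1586 = 147498.

147498


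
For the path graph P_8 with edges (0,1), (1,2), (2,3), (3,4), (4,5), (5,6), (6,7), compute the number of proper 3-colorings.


P(P_8, k) = k * (k-1)^(7).
P(3) = 3 * 2^7 = 3 * 128 = 384.

384


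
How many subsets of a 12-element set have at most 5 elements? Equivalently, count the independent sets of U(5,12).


Independent sets of U(5,12) are all subsets of size <= 5.
Count = (12 choose 0) + (12 choose 1) + (12 choose 2) + (12 choose 3) + (12 choose 4) + (12 choose 5)
     = 1 + 12 + 66 + 220 + 495 + 792
     = 1586.

1586


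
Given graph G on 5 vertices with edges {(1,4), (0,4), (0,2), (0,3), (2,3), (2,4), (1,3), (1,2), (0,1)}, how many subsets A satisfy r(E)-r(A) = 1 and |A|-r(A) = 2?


R(x,y) = sum over A in 2^E of x^(r(E)-r(A)) * y^(|A|-r(A)).
G has 5 vertices, 9 edges. r(E) = 4.
Enumerate all 2^9 = 512 subsets.
Count subsets with r(E)-r(A)=1 and |A|-r(A)=2: 15.

15


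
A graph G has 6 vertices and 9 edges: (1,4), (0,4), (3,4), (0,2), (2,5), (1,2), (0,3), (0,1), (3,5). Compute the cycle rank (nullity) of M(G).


Cycle rank (nullity) = |E| - r(M) = |E| - (|V| - c).
|E| = 9, |V| = 6, c = 1.
Nullity = 9 - (6 - 1) = 9 - 5 = 4.

4


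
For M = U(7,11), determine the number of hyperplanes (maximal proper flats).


Hyperplanes of U(7,11) are flats of rank 6.
In a uniform matroid, these are exactly the (6)-element subsets.
Count = C(11,6) = 462.

462


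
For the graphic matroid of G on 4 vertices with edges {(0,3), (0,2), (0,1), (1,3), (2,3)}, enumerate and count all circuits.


A circuit in a graphic matroid = edge set of a simple cycle.
G has 4 vertices and 5 edges.
Enumerating all minimal edge subsets forming cycles...
Total circuits found: 3.

3


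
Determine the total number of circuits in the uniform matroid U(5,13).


In U(5,13), circuits are the (6)-element subsets.
Any set of 6 elements is dependent, and removing any one element gives
an independent set of size 5, so it is a minimal dependent set.
Number of circuits = C(13,6) = 1716.

1716


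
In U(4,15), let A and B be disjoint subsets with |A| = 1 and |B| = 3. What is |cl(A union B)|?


|A union B| = 1 + 3 = 4 (disjoint).
In U(4,15), cl(S) = S if |S| < 4, else cl(S) = E.
Since 4 >= 4, cl(A union B) = E.
|cl(A union B)| = 15.

15


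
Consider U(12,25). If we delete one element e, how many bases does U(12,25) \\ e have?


Deleting e from U(12,25) gives U(12,24) since n > r.
Bases of U(12,24) = (24 choose 12) = 2704156.

2704156


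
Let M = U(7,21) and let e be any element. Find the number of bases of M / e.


Contracting e from U(7,21) gives U(6,20).
Bases of U(6,20) = C(20,6) = 38760.

38760


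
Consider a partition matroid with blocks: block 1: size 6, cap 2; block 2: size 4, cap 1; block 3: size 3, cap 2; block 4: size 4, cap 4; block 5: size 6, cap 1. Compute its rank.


Rank of a partition matroid = sum of min(|Si|, ci) for each block.
= min(6,2) + min(4,1) + min(3,2) + min(4,4) + min(6,1)
= 2 + 1 + 2 + 4 + 1
= 10.

10


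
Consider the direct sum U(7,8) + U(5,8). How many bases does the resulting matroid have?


Bases of a direct sum M1 + M2: |B| = |B(M1)| * |B(M2)|.
|B(U(7,8))| = C(8,7) = 8.
|B(U(5,8))| = C(8,5) = 56.
Total bases = 8 * 56 = 448.

448


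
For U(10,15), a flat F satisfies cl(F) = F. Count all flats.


Flats of U(10,15): every subset of size < 10 is a flat, plus E itself.
Count = (15 choose 0) + (15 choose 1) + (15 choose 2) + (15 choose 3) + (15 choose 4) + (15 choose 5) + (15 choose 6) + (15 choose 7) + (15 choose 8) + (15 choose 9) + 1
     = 1 + 15 + 105 + 455 + 1365 + 3003 + 5005 + 6435 + 6435 + 5005 + 1
     = 27825.

27825


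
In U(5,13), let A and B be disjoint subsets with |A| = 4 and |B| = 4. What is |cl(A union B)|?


|A union B| = 4 + 4 = 8 (disjoint).
In U(5,13), cl(S) = S if |S| < 5, else cl(S) = E.
Since 8 >= 5, cl(A union B) = E.
|cl(A union B)| = 13.

13


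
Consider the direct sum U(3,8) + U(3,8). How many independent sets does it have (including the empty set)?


For a direct sum, |I(M1+M2)| = |I(M1)| * |I(M2)|.
|I(U(3,8))| = sum C(8,k) for k=0..3 = 93.
|I(U(3,8))| = sum C(8,k) for k=0..3 = 93.
Total = 93 * 93 = 8649.

8649


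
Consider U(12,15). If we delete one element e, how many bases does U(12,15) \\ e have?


Deleting e from U(12,15) gives U(12,14) since n > r.
Bases of U(12,14) = (14 choose 12) = 91.

91


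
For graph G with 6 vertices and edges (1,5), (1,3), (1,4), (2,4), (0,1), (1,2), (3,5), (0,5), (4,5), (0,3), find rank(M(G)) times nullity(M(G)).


r(M) = |V| - c = 6 - 1 = 5.
nullity = |E| - r(M) = 10 - 5 = 5.
Product = 5 * 5 = 25.

25


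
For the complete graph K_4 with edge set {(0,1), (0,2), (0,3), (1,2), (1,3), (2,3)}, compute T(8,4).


T(K_4; x,y) = x^3 + 3x^2 + 4xy + 2x + y^3 + 3y^2 + 2y.
Substituting x=8, y=4:
= 512 + 192 + 128 + 16 + 64 + 48 + 8
= 968.

968


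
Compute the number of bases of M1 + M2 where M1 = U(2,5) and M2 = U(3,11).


Bases of a direct sum M1 + M2: |B| = |B(M1)| * |B(M2)|.
|B(U(2,5))| = C(5,2) = 10.
|B(U(3,11))| = C(11,3) = 165.
Total bases = 10 * 165 = 1650.

1650


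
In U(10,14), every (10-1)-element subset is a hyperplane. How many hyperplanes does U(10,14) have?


Hyperplanes of U(10,14) are flats of rank 9.
In a uniform matroid, these are exactly the (9)-element subsets.
Count = (14 choose 9) = 2002.

2002


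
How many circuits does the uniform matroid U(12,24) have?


In U(12,24), circuits are the (13)-element subsets.
Any set of 13 elements is dependent, and removing any one element gives
an independent set of size 12, so it is a minimal dependent set.
Number of circuits = C(24,13) = 2496144.

2496144


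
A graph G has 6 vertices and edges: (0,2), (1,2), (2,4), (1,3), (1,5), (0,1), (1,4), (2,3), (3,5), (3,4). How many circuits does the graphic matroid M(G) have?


A circuit in a graphic matroid = edge set of a simple cycle.
G has 6 vertices and 10 edges.
Enumerating all minimal edge subsets forming cycles...
Total circuits found: 19.

19


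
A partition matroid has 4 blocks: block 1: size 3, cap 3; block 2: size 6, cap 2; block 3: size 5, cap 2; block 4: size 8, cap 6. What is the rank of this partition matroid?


Rank of a partition matroid = sum of min(|Si|, ci) for each block.
= min(3,3) + min(6,2) + min(5,2) + min(8,6)
= 3 + 2 + 2 + 6
= 13.

13


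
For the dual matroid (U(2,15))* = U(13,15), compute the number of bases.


The dual of U(r,n) is U(n-r, n) = U(13,15).
Bases of U(13,15) are all (13)-element subsets.
|B(M*)| = C(15,13) = 105.

105


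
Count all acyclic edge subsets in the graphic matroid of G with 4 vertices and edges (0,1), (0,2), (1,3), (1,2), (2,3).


An independent set in a graphic matroid is an acyclic edge subset.
G has 4 vertices and 5 edges.
Enumerate all 2^5 = 32 subsets, checking for acyclicity.
Total independent sets = 24.

24


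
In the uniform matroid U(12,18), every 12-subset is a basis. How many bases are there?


Bases of U(12,18) are all 12-element subsets of the 18-element ground set.
Number of bases = C(18,12).
C(18,12) = 18! / (12! * 6!) = 18564.

18564


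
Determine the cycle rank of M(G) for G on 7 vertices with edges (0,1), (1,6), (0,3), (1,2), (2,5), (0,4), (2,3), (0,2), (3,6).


Cycle rank (nullity) = |E| - r(M) = |E| - (|V| - c).
|E| = 9, |V| = 7, c = 1.
Nullity = 9 - (7 - 1) = 9 - 6 = 3.

3


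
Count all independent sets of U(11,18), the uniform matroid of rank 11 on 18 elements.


Independent sets of U(11,18) are all subsets of size <= 11.
Count = C(18,0) + C(18,1) + C(18,2) + C(18,3) + C(18,4) + C(18,5) + C(18,6) + C(18,7) + C(18,8) + C(18,9) + C(18,10) + C(18,11)
     = 1 + 18 + 153 + 816 + 3060 + 8568 + 18564 + 31824 + 43758 + 48620 + 43758 + 31824
     = 230964.

230964


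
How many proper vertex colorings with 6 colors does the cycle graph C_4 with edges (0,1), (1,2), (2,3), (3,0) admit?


P(C_4, k) = (k-1)^4 + (-1)^4*(k-1).
P(6) = (5)^4 + 5
= 625 + 5 = 630.

630


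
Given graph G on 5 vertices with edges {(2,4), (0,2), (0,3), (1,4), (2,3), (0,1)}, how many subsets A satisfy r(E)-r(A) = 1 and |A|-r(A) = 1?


R(x,y) = sum over A in 2^E of x^(r(E)-r(A)) * y^(|A|-r(A)).
G has 5 vertices, 6 edges. r(E) = 4.
Enumerate all 2^6 = 64 subsets.
Count subsets with r(E)-r(A)=1 and |A|-r(A)=1: 4.

4


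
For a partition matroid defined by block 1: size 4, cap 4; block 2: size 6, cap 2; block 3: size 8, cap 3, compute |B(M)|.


A basis picks exactly ci elements from block i.
Number of bases = product of C(|Si|, ci).
= C(4,4) * C(6,2) * C(8,3)
= 1 * 15 * 56
= 840.

840


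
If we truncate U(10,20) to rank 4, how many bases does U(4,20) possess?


Truncating U(10,20) to rank 4 gives U(4,20).
Bases of U(4,20) are all 4-element subsets of 20 elements.
Number of bases = (20 choose 4) = 4845.

4845


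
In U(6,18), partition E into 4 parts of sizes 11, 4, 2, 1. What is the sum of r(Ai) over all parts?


r(Ai) = min(|Ai|, 6) for each part.
Sum = min(11,6) + min(4,6) + min(2,6) + min(1,6)
    = 6 + 4 + 2 + 1
    = 13.

13


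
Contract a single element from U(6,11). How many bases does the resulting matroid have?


Contracting e from U(6,11) gives U(5,10).
Bases of U(5,10) = C(10,5) = 10! / (5! * 5!) = 252.

252


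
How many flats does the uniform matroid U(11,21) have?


Flats of U(11,21): every subset of size < 11 is a flat, plus E itself.
Count = C(21,0) + C(21,1) + C(21,2) + C(21,3) + C(21,4) + C(21,5) + C(21,6) + C(21,7) + C(21,8) + C(21,9) + C(21,10) + 1
     = 1 + 21 + 210 + 1330 + 5985 + 20349 + 54264 + 116280 + 203490 + 293930 + 352716 + 1
     = 1048577.

1048577


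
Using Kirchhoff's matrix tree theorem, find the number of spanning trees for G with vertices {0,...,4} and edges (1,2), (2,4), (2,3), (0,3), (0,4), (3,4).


By Kirchhoff's matrix tree theorem, the number of spanning trees equals
the determinant of any cofactor of the Laplacian matrix L.
G has 5 vertices and 6 edges.
Computing the (4 x 4) cofactor determinant gives 8.

8


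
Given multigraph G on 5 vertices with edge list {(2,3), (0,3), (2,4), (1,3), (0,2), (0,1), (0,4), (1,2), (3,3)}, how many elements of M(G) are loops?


In a graphic matroid, a loop is a self-loop edge (u,u) with rank 0.
Examining all 9 edges for self-loops...
Self-loops found: (3,3)
Number of loops = 1.

1


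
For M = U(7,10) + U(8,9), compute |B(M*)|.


(M1+M2)* = M1* + M2*.
M1* = U(3,10), bases: C(10,3) = 120.
M2* = U(1,9), bases: C(9,1) = 9.
|B(M*)| = 120 * 9 = 1080.

1080


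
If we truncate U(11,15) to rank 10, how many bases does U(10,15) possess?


Truncating U(11,15) to rank 10 gives U(10,15).
Bases of U(10,15) are all 10-element subsets of 15 elements.
Number of bases = C(15,10) = 3003.

3003


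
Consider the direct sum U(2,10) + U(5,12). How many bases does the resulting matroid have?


Bases of a direct sum M1 + M2: |B| = |B(M1)| * |B(M2)|.
|B(U(2,10))| = C(10,2) = 45.
|B(U(5,12))| = C(12,5) = 792.
Total bases = 45 * 792 = 35640.

35640


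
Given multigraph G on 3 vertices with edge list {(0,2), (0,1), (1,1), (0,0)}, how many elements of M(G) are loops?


In a graphic matroid, a loop is a self-loop edge (u,u) with rank 0.
Examining all 4 edges for self-loops...
Self-loops found: (1,1), (0,0)
Number of loops = 2.

2


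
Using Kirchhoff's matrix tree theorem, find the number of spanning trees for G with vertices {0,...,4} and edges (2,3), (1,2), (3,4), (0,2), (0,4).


By Kirchhoff's matrix tree theorem, the number of spanning trees equals
the determinant of any cofactor of the Laplacian matrix L.
G has 5 vertices and 5 edges.
Computing the (4 x 4) cofactor determinant gives 4.

4


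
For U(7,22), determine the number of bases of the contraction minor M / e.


Contracting e from U(7,22) gives U(6,21).
Bases of U(6,21) = C(21,6) = 21! / (6! * 15!) = 54264.

54264


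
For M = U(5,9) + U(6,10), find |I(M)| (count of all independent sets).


For a direct sum, |I(M1+M2)| = |I(M1)| * |I(M2)|.
|I(U(5,9))| = sum C(9,k) for k=0..5 = 382.
|I(U(6,10))| = sum C(10,k) for k=0..6 = 848.
Total = 382 * 848 = 323936.

323936


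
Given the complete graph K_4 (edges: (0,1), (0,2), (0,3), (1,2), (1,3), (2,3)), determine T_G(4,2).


T(K_4; x,y) = x^3 + 3x^2 + 4xy + 2x + y^3 + 3y^2 + 2y.
Substituting x=4, y=2:
= 64 + 48 + 32 + 8 + 8 + 12 + 4
= 176.

176


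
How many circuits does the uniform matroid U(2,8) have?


In U(2,8), circuits are the (3)-element subsets.
Any set of 3 elements is dependent, and removing any one element gives
an independent set of size 2, so it is a minimal dependent set.
Number of circuits = C(8,3) = (8 * 7 * 6) / (1 * 2 * 3) = 56.

56


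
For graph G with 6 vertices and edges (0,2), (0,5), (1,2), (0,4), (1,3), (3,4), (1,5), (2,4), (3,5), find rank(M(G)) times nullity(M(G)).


r(M) = |V| - c = 6 - 1 = 5.
nullity = |E| - r(M) = 9 - 5 = 4.
Product = 5 * 4 = 20.

20


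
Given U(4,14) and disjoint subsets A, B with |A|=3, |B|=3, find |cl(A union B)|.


|A union B| = 3 + 3 = 6 (disjoint).
In U(4,14), cl(S) = S if |S| < 4, else cl(S) = E.
Since 6 >= 4, cl(A union B) = E.
|cl(A union B)| = 14.

14


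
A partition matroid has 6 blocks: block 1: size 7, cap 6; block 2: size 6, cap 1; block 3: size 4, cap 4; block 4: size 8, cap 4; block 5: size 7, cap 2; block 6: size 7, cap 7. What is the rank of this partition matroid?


Rank of a partition matroid = sum of min(|Si|, ci) for each block.
= min(7,6) + min(6,1) + min(4,4) + min(8,4) + min(7,2) + min(7,7)
= 6 + 1 + 4 + 4 + 2 + 7
= 24.

24


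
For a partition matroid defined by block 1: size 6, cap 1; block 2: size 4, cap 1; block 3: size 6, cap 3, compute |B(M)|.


A basis picks exactly ci elements from block i.
Number of bases = product of C(|Si|, ci).
= C(6,1) * C(4,1) * C(6,3)
= 6 * 4 * 20
= 480.

480


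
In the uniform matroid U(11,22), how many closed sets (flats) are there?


Flats of U(11,22): every subset of size < 11 is a flat, plus E itself.
Count = (22 choose 0) + (22 choose 1) + (22 choose 2) + (22 choose 3) + (22 choose 4) + (22 choose 5) + (22 choose 6) + (22 choose 7) + (22 choose 8) + (22 choose 9) + (22 choose 10) + 1
     = 1 + 22 + 231 + 1540 + 7315 + 26334 + 74613 + 170544 + 319770 + 497420 + 646646 + 1
     = 1744437.

1744437


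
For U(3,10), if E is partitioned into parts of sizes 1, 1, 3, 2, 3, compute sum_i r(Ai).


r(Ai) = min(|Ai|, 3) for each part.
Sum = min(1,3) + min(1,3) + min(3,3) + min(2,3) + min(3,3)
    = 1 + 1 + 3 + 2 + 3
    = 10.

10


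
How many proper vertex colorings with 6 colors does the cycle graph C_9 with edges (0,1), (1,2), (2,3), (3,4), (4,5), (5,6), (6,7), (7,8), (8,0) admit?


P(C_9, k) = (k-1)^9 + (-1)^9*(k-1).
P(6) = (5)^9 - 5
= 1953125 - 5 = 1953120.

1953120


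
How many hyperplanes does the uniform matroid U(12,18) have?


Hyperplanes of U(12,18) are flats of rank 11.
In a uniform matroid, these are exactly the (11)-element subsets.
Count = C(18,11) = 31824.

31824


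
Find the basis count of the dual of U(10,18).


The dual of U(r,n) is U(n-r, n) = U(8,18).
Bases of U(8,18) are all (8)-element subsets.
|B(M*)| = C(18,8) = 18! / (8! * 10!) = 43758.

43758


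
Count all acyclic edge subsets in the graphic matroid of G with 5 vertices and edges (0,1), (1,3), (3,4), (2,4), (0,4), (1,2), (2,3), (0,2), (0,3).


An independent set in a graphic matroid is an acyclic edge subset.
G has 5 vertices and 9 edges.
Enumerate all 2^9 = 512 subsets, checking for acyclicity.
Total independent sets = 198.

198


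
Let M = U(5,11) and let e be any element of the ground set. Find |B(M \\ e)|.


Deleting e from U(5,11) gives U(5,10) since n > r.
Bases of U(5,10) = (10 choose 5) = 252.

252


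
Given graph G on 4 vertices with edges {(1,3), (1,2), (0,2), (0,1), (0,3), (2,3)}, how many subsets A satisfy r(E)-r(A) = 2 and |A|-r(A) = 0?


R(x,y) = sum over A in 2^E of x^(r(E)-r(A)) * y^(|A|-r(A)).
G has 4 vertices, 6 edges. r(E) = 3.
Enumerate all 2^6 = 64 subsets.
Count subsets with r(E)-r(A)=2 and |A|-r(A)=0: 6.

6


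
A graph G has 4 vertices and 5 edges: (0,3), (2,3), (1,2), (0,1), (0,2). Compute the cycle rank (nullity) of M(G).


Cycle rank (nullity) = |E| - r(M) = |E| - (|V| - c).
|E| = 5, |V| = 4, c = 1.
Nullity = 5 - (4 - 1) = 5 - 3 = 2.

2


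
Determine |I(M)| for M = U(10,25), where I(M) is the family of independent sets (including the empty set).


Independent sets of U(10,25) are all subsets of size <= 10.
Count = (25 choose 0) + (25 choose 1) + (25 choose 2) + (25 choose 3) + (25 choose 4) + (25 choose 5) + (25 choose 6) + (25 choose 7) + (25 choose 8) + (25 choose 9) + (25 choose 10)
     = 1 + 25 + 300 + 2300 + 12650 + 53130 + 177100 + 480700 + 1081575 + 2042975 + 3268760
     = 7119516.

7119516


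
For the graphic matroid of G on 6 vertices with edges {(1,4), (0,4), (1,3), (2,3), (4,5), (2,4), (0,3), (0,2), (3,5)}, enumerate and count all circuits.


A circuit in a graphic matroid = edge set of a simple cycle.
G has 6 vertices and 9 edges.
Enumerating all minimal edge subsets forming cycles...
Total circuits found: 12.

12


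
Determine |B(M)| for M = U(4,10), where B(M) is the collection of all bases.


Bases of U(4,10) are all 4-element subsets of the 10-element ground set.
Number of bases = C(10,4).
C(10,4) = 10! / (4! * 6!) = 210.

210


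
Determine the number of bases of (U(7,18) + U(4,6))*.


(M1+M2)* = M1* + M2*.
M1* = U(11,18), bases: C(18,11) = 31824.
M2* = U(2,6), bases: C(6,2) = 15.
|B(M*)| = 31824 * 15 = 477360.

477360


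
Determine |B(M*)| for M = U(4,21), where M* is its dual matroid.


The dual of U(r,n) is U(n-r, n) = U(17,21).
Bases of U(17,21) are all (17)-element subsets.
|B(M*)| = C(21,17) = 5985.

5985


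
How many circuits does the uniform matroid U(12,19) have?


In U(12,19), circuits are the (13)-element subsets.
Any set of 13 elements is dependent, and removing any one element gives
an independent set of size 12, so it is a minimal dependent set.
Number of circuits = C(19,13) = 19! / (13! * 6!) = 27132.

27132


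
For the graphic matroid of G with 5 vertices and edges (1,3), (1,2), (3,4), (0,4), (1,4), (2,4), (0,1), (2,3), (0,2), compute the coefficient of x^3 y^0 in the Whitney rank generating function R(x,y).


R(x,y) = sum over A in 2^E of x^(r(E)-r(A)) * y^(|A|-r(A)).
G has 5 vertices, 9 edges. r(E) = 4.
Enumerate all 2^9 = 512 subsets.
Count subsets with r(E)-r(A)=3 and |A|-r(A)=0: 9.

9


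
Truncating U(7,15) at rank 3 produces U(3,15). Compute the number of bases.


Truncating U(7,15) to rank 3 gives U(3,15).
Bases of U(3,15) are all 3-element subsets of 15 elements.
Number of bases = C(15,3) = (15 * 14 * 13) / (1 * 2 * 3) = 455.

455


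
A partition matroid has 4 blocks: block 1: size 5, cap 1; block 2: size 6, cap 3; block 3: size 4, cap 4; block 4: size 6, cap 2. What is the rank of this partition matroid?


Rank of a partition matroid = sum of min(|Si|, ci) for each block.
= min(5,1) + min(6,3) + min(4,4) + min(6,2)
= 1 + 3 + 4 + 2
= 10.

10


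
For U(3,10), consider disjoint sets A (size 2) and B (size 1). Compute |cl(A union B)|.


|A union B| = 2 + 1 = 3 (disjoint).
In U(3,10), cl(S) = S if |S| < 3, else cl(S) = E.
Since 3 >= 3, cl(A union B) = E.
|cl(A union B)| = 10.

10


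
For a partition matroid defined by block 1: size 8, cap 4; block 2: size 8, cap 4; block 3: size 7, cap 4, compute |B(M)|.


A basis picks exactly ci elements from block i.
Number of bases = product of C(|Si|, ci).
= C(8,4) * C(8,4) * C(7,4)
= 70 * 70 * 35
= 171500.

171500


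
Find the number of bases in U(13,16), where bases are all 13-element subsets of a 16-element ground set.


Bases of U(13,16) are all 13-element subsets of the 16-element ground set.
Number of bases = C(16,13).
(16 choose 13) = 560.

560


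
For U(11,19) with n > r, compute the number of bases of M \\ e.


Deleting e from U(11,19) gives U(11,18) since n > r.
Bases of U(11,18) = C(18,11) = 31824.

31824


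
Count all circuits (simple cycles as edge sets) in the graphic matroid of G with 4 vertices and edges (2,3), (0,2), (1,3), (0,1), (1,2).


A circuit in a graphic matroid = edge set of a simple cycle.
G has 4 vertices and 5 edges.
Enumerating all minimal edge subsets forming cycles...
Total circuits found: 3.

3


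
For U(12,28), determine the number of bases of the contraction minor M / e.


Contracting e from U(12,28) gives U(11,27).
Bases of U(11,27) = C(27,11) = 27! / (11! * 16!) = 13037895.

13037895


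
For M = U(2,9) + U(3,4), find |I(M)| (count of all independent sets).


For a direct sum, |I(M1+M2)| = |I(M1)| * |I(M2)|.
|I(U(2,9))| = sum C(9,k) for k=0..2 = 46.
|I(U(3,4))| = sum C(4,k) for k=0..3 = 15.
Total = 46 * 15 = 690.

690


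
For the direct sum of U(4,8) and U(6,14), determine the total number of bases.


Bases of a direct sum M1 + M2: |B| = |B(M1)| * |B(M2)|.
|B(U(4,8))| = C(8,4) = 70.
|B(U(6,14))| = C(14,6) = 3003.
Total bases = 70 * 3003 = 210210.

210210


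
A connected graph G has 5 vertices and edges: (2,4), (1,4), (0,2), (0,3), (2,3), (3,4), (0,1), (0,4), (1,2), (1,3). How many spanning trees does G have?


By Kirchhoff's matrix tree theorem, the number of spanning trees equals
the determinant of any cofactor of the Laplacian matrix L.
G has 5 vertices and 10 edges.
Computing the (4 x 4) cofactor determinant gives 125.

125


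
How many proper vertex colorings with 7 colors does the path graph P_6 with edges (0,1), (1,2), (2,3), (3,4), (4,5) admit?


P(P_6, k) = k * (k-1)^(5).
P(7) = 7 * 6^5 = 7 * 7776 = 54432.

54432


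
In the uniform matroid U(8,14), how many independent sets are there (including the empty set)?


Independent sets of U(8,14) are all subsets of size <= 8.
Count = C(14,0) + C(14,1) + C(14,2) + C(14,3) + C(14,4) + C(14,5) + C(14,6) + C(14,7) + C(14,8)
     = 1 + 14 + 91 + 364 + 1001 + 2002 + 3003 + 3432 + 3003
     = 12911.

12911


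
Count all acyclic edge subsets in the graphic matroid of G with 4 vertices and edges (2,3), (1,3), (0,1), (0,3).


An independent set in a graphic matroid is an acyclic edge subset.
G has 4 vertices and 4 edges.
Enumerate all 2^4 = 16 subsets, checking for acyclicity.
Total independent sets = 14.

14


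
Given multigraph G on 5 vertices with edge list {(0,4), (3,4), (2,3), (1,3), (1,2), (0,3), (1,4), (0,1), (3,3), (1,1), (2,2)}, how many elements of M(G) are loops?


In a graphic matroid, a loop is a self-loop edge (u,u) with rank 0.
Examining all 11 edges for self-loops...
Self-loops found: (3,3), (1,1), (2,2)
Number of loops = 3.

3


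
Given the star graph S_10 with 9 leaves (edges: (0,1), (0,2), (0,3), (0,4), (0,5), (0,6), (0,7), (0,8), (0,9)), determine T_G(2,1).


A star on 10 vertices is a tree with 9 edges.
T(x,y) = x^(9) for any tree.
T(2,1) = 2^9 = 512.

512


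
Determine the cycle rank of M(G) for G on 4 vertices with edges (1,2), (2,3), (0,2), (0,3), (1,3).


Cycle rank (nullity) = |E| - r(M) = |E| - (|V| - c).
|E| = 5, |V| = 4, c = 1.
Nullity = 5 - (4 - 1) = 5 - 3 = 2.

2


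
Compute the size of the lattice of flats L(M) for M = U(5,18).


Flats of U(5,18): every subset of size < 5 is a flat, plus E itself.
Count = C(18,0) + C(18,1) + C(18,2) + C(18,3) + C(18,4) + 1
     = 1 + 18 + 153 + 816 + 3060 + 1
     = 4049.

4049


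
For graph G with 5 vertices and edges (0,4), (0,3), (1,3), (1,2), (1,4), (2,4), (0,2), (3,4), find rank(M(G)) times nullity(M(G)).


r(M) = |V| - c = 5 - 1 = 4.
nullity = |E| - r(M) = 8 - 4 = 4.
Product = 4 * 4 = 16.

16


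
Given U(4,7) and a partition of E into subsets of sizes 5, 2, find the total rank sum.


r(Ai) = min(|Ai|, 4) for each part.
Sum = min(5,4) + min(2,4)
    = 4 + 2
    = 6.

6


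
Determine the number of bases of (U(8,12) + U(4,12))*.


(M1+M2)* = M1* + M2*.
M1* = U(4,12), bases: C(12,4) = 495.
M2* = U(8,12), bases: C(12,8) = 495.
|B(M*)| = 495 * 495 = 245025.

245025


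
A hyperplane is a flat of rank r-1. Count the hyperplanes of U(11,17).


Hyperplanes of U(11,17) are flats of rank 10.
In a uniform matroid, these are exactly the (10)-element subsets.
Count = (17 choose 10) = 19448.

19448


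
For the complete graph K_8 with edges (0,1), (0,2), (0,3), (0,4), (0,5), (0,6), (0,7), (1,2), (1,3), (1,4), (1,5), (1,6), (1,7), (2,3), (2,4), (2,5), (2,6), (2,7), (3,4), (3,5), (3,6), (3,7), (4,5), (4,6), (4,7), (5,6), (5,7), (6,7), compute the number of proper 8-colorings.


P(K_8, k) = k(k-1)(k-2)...(k-7).
P(8) = (8) * (7) * (6) * (5) * (4) * (3) * (2) * (1) = 40320.

40320


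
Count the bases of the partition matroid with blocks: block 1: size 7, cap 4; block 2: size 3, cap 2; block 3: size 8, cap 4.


A basis picks exactly ci elements from block i.
Number of bases = product of C(|Si|, ci).
= C(7,4) * C(3,2) * C(8,4)
= 35 * 3 * 70
= 7350.

7350


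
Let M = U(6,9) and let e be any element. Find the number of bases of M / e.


Contracting e from U(6,9) gives U(5,8).
Bases of U(5,8) = C(8,5) = 56.

56


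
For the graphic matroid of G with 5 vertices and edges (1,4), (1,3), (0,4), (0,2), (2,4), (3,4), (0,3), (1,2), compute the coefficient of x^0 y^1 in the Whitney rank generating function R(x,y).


R(x,y) = sum over A in 2^E of x^(r(E)-r(A)) * y^(|A|-r(A)).
G has 5 vertices, 8 edges. r(E) = 4.
Enumerate all 2^8 = 256 subsets.
Count subsets with r(E)-r(A)=0 and |A|-r(A)=1: 52.

52


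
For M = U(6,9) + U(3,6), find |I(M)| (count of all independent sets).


For a direct sum, |I(M1+M2)| = |I(M1)| * |I(M2)|.
|I(U(6,9))| = sum C(9,k) for k=0..6 = 466.
|I(U(3,6))| = sum C(6,k) for k=0..3 = 42.
Total = 466 * 42 = 19572.

19572


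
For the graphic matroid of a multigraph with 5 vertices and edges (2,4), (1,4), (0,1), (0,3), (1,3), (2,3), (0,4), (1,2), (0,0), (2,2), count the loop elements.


In a graphic matroid, a loop is a self-loop edge (u,u) with rank 0.
Examining all 10 edges for self-loops...
Self-loops found: (0,0), (2,2)
Number of loops = 2.

2


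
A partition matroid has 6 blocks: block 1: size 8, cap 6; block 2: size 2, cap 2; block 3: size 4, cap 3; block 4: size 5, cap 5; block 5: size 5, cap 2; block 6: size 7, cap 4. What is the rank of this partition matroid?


Rank of a partition matroid = sum of min(|Si|, ci) for each block.
= min(8,6) + min(2,2) + min(4,3) + min(5,5) + min(5,2) + min(7,4)
= 6 + 2 + 3 + 5 + 2 + 4
= 22.

22


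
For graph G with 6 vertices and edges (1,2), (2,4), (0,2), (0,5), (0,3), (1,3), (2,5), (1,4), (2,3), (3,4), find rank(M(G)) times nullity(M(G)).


r(M) = |V| - c = 6 - 1 = 5.
nullity = |E| - r(M) = 10 - 5 = 5.
Product = 5 * 5 = 25.

25


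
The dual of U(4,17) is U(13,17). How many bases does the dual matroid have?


The dual of U(r,n) is U(n-r, n) = U(13,17).
Bases of U(13,17) are all (13)-element subsets.
|B(M*)| = C(17,13) = 17! / (13! * 4!) = 2380.

2380


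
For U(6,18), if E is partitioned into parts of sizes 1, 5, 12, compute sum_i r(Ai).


r(Ai) = min(|Ai|, 6) for each part.
Sum = min(1,6) + min(5,6) + min(12,6)
    = 1 + 5 + 6
    = 12.

12


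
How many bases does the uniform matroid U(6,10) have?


Bases of U(6,10) are all 6-element subsets of the 10-element ground set.
Number of bases = C(10,6).
C(10,6) = 210.

210


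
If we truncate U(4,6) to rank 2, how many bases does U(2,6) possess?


Truncating U(4,6) to rank 2 gives U(2,6).
Bases of U(2,6) are all 2-element subsets of 6 elements.
Number of bases = C(6,2) = 6! / (2! * 4!) = 15.

15


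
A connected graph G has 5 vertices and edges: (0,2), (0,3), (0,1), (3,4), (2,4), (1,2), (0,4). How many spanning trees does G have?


By Kirchhoff's matrix tree theorem, the number of spanning trees equals
the determinant of any cofactor of the Laplacian matrix L.
G has 5 vertices and 7 edges.
Computing the (4 x 4) cofactor determinant gives 21.

21


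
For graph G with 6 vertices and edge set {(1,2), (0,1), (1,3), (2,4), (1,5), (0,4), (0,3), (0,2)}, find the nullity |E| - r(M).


Cycle rank (nullity) = |E| - r(M) = |E| - (|V| - c).
|E| = 8, |V| = 6, c = 1.
Nullity = 8 - (6 - 1) = 8 - 5 = 3.

3


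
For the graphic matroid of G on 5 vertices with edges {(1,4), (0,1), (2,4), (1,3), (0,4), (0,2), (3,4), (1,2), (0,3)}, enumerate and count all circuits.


A circuit in a graphic matroid = edge set of a simple cycle.
G has 5 vertices and 9 edges.
Enumerating all minimal edge subsets forming cycles...
Total circuits found: 22.

22


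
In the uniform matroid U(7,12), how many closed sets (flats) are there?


Flats of U(7,12): every subset of size < 7 is a flat, plus E itself.
Count = C(12,0) + C(12,1) + C(12,2) + C(12,3) + C(12,4) + C(12,5) + C(12,6) + 1
     = 1 + 12 + 66 + 220 + 495 + 792 + 924 + 1
     = 2511.

2511


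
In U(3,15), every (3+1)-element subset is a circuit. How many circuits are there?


In U(3,15), circuits are the (4)-element subsets.
Any set of 4 elements is dependent, and removing any one element gives
an independent set of size 3, so it is a minimal dependent set.
Number of circuits = C(15,4) = 15! / (4! * 11!) = 1365.

1365


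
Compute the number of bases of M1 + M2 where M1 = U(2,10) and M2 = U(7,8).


Bases of a direct sum M1 + M2: |B| = |B(M1)| * |B(M2)|.
|B(U(2,10))| = C(10,2) = 45.
|B(U(7,8))| = C(8,7) = 8.
Total bases = 45 * 8 = 360.

360


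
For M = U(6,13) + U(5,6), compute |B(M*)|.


(M1+M2)* = M1* + M2*.
M1* = U(7,13), bases: C(13,7) = 1716.
M2* = U(1,6), bases: C(6,1) = 6.
|B(M*)| = 1716 * 6 = 10296.

10296


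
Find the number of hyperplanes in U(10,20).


Hyperplanes of U(10,20) are flats of rank 9.
In a uniform matroid, these are exactly the (9)-element subsets.
Count = C(20,9) = 167960.

167960


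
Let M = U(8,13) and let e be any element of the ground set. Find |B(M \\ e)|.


Deleting e from U(8,13) gives U(8,12) since n > r.
Bases of U(8,12) = C(12,8) = 12! / (8! * 4!) = 495.

495


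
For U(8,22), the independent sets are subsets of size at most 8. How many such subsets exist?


Independent sets of U(8,22) are all subsets of size <= 8.
Count = C(22,0) + C(22,1) + C(22,2) + C(22,3) + C(22,4) + C(22,5) + C(22,6) + C(22,7) + C(22,8)
     = 1 + 22 + 231 + 1540 + 7315 + 26334 + 74613 + 170544 + 319770
     = 600370.

600370


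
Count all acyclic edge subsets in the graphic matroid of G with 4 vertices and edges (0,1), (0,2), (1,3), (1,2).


An independent set in a graphic matroid is an acyclic edge subset.
G has 4 vertices and 4 edges.
Enumerate all 2^4 = 16 subsets, checking for acyclicity.
Total independent sets = 14.

14


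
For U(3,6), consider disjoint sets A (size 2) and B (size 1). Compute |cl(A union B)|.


|A union B| = 2 + 1 = 3 (disjoint).
In U(3,6), cl(S) = S if |S| < 3, else cl(S) = E.
Since 3 >= 3, cl(A union B) = E.
|cl(A union B)| = 6.

6


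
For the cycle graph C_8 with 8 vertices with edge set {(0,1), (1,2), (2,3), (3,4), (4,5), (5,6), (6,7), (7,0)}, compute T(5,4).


T(C_8; x,y) = x + x^2 + ... + x^(7) + y.
T(5,4) = 5^1 + 5^2 + 5^3 + 5^4 + 5^5 + 5^6 + 5^7 + 4
= 5 + 25 + 125 + 625 + 3125 + 15625 + 78125 + 4
= 97659.

97659


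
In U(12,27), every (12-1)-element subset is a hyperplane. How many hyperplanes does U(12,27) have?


Hyperplanes of U(12,27) are flats of rank 11.
In a uniform matroid, these are exactly the (11)-element subsets.
Count = C(27,11) = 13037895.

13037895


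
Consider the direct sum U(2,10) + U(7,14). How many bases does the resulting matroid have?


Bases of a direct sum M1 + M2: |B| = |B(M1)| * |B(M2)|.
|B(U(2,10))| = C(10,2) = 45.
|B(U(7,14))| = C(14,7) = 3432.
Total bases = 45 * 3432 = 154440.

154440


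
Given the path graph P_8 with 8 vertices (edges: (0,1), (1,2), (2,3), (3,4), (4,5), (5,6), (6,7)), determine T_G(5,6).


A path on 8 vertices is a tree with 7 edges.
T(x,y) = x^(7) for any tree.
T(5,6) = 5^7 = 78125.

78125


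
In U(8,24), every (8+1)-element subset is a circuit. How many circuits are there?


In U(8,24), circuits are the (9)-element subsets.
Any set of 9 elements is dependent, and removing any one element gives
an independent set of size 8, so it is a minimal dependent set.
Number of circuits = (24 choose 9) = 1307504.

1307504


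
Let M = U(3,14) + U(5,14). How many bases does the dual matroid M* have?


(M1+M2)* = M1* + M2*.
M1* = U(11,14), bases: C(14,11) = 364.
M2* = U(9,14), bases: C(14,9) = 2002.
|B(M*)| = 364 * 2002 = 728728.

728728


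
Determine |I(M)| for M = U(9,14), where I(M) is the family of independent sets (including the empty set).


Independent sets of U(9,14) are all subsets of size <= 9.
Count = C(14,0) + C(14,1) + C(14,2) + C(14,3) + C(14,4) + C(14,5) + C(14,6) + C(14,7) + C(14,8) + C(14,9)
     = 1 + 14 + 91 + 364 + 1001 + 2002 + 3003 + 3432 + 3003 + 2002
     = 14913.

14913


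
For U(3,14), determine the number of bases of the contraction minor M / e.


Contracting e from U(3,14) gives U(2,13).
Bases of U(2,13) = C(13,2) = 13! / (2! * 11!) = 78.

78


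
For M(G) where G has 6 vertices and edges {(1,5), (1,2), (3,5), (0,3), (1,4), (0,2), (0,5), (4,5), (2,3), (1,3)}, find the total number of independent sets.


An independent set in a graphic matroid is an acyclic edge subset.
G has 6 vertices and 10 edges.
Enumerate all 2^10 = 1024 subsets, checking for acyclicity.
Total independent sets = 454.

454
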